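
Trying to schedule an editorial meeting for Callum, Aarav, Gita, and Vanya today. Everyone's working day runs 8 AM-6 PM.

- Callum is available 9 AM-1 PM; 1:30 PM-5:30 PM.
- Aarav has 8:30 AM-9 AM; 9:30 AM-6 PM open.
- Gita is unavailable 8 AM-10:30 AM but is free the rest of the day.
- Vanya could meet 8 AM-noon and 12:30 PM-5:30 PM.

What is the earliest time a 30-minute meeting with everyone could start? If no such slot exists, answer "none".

Callum free: 09:00-13:00, 13:30-17:30.
Aarav free: 08:30-09:00, 09:30-18:00.
Gita free: 10:30-18:00 (invert busy blocks within the working day).
Vanya free: 08:00-12:00, 12:30-17:30.
Callum ∩ Aarav: 09:30-13:00, 13:30-17:30.
Callum ∩ Aarav ∩ Gita: 10:30-13:00, 13:30-17:30.
Callum ∩ Aarav ∩ Gita ∩ Vanya: 10:30-12:00, 12:30-13:00, 13:30-17:30.
The first common window of at least 30 minutes is 10:30-12:00, so the earliest start is 10:30.

10:30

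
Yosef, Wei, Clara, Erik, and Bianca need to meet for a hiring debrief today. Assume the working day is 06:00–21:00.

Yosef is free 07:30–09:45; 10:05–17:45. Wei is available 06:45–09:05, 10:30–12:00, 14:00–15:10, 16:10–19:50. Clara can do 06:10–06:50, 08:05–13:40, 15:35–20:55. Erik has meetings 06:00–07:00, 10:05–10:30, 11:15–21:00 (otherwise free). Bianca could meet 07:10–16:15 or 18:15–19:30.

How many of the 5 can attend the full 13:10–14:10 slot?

2

Yosef free: 07:30-09:45, 10:05-17:45.
Wei free: 06:45-09:05, 10:30-12:00, 14:00-15:10, 16:10-19:50.
Clara free: 06:10-06:50, 08:05-13:40, 15:35-20:55.
Erik free: 07:00-10:05, 10:30-11:15 (invert busy blocks within the working day).
Bianca free: 07:10-16:15, 18:15-19:30.
Yosef and Bianca can make the full 13:10-14:10 slot — that's 2.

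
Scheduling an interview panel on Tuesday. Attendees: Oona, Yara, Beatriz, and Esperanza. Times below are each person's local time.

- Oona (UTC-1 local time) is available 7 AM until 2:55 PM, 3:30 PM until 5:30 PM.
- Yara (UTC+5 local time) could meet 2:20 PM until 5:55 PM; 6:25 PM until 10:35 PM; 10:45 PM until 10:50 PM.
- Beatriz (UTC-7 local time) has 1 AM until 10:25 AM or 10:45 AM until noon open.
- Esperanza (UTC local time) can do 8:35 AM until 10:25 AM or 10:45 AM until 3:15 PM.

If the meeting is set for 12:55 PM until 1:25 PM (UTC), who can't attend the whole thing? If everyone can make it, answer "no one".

Yara

Oona in UTC: 08:00-15:55, 16:30-18:30 (add 1h to convert from UTC-1).
Yara in UTC: 09:20-12:55, 13:25-17:35, 17:45-17:50 (subtract 5h to convert from UTC+5).
Beatriz in UTC: 08:00-17:25, 17:45-19:00 (add 7h to convert from UTC-7).
Esperanza in UTC: 08:35-10:25, 10:45-15:15.
Oona: free for 12:55-13:25. Yara: not fully free for 12:55-13:25. Beatriz: free for 12:55-13:25. Esperanza: free for 12:55-13:25.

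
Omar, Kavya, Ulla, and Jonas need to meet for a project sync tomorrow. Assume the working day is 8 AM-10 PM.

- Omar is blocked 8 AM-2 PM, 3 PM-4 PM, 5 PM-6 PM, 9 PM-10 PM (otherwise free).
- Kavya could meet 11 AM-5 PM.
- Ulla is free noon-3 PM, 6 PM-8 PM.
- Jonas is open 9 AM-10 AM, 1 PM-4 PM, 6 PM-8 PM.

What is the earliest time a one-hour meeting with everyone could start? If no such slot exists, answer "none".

Omar free: 14:00-15:00, 16:00-17:00, 18:00-21:00 (invert busy blocks within the working day).
Kavya free: 11:00-17:00.
Ulla free: 12:00-15:00, 18:00-20:00.
Jonas free: 09:00-10:00, 13:00-16:00, 18:00-20:00.
Omar ∩ Kavya: 14:00-15:00, 16:00-17:00.
Omar ∩ Kavya ∩ Ulla: 14:00-15:00.
Omar ∩ Kavya ∩ Ulla ∩ Jonas: 14:00-15:00.
Those are the intersection windows.
The first common window of at least 60 minutes is 14:00-15:00, so the earliest start is 14:00.

14:00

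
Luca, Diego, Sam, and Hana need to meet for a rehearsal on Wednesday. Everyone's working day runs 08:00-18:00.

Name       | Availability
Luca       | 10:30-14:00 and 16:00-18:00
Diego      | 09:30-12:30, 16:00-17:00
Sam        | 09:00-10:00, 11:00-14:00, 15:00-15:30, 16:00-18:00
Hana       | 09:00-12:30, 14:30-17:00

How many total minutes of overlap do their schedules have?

Luca ∩ Diego: 10:30-12:30, 16:00-17:00.
Luca ∩ Diego ∩ Sam: 11:00-12:30, 16:00-17:00.
Luca ∩ Diego ∩ Sam ∩ Hana: 11:00-12:30, 16:00-17:00.
Those are the intersection windows.
Summing the common windows: 90 + 60 = 150 minutes.

150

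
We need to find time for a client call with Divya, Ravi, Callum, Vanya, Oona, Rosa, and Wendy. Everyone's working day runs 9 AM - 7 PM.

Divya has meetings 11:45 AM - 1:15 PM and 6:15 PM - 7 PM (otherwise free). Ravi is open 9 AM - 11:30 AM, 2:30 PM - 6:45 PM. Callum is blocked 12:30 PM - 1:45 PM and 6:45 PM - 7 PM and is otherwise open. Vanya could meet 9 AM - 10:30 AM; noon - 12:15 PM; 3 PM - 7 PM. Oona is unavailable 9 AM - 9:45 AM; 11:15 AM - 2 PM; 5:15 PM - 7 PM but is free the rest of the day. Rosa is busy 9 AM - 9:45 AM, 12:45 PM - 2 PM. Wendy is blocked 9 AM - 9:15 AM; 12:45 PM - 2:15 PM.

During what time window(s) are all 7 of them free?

09:45-10:30, 15:00-17:15

Divya free: 09:00-11:45, 13:15-18:15 (invert busy blocks within the working day).
Ravi free: 09:00-11:30, 14:30-18:45.
Callum free: 09:00-12:30, 13:45-18:45 (invert busy blocks within the working day).
Vanya free: 09:00-10:30, 12:00-12:15, 15:00-19:00.
Oona free: 09:45-11:15, 14:00-17:15 (invert busy blocks within the working day).
Rosa free: 09:45-12:45, 14:00-19:00 (invert busy blocks within the working day).
Wendy free: 09:15-12:45, 14:15-19:00 (invert busy blocks within the working day).
Divya ∩ Ravi: 09:00-11:30, 14:30-18:15.
Divya ∩ Ravi ∩ Callum: 09:00-11:30, 14:30-18:15.
Divya ∩ Ravi ∩ Callum ∩ Vanya: 09:00-10:30, 15:00-18:15.
Divya ∩ Ravi ∩ Callum ∩ Vanya ∩ Oona: 09:45-10:30, 15:00-17:15.
Divya ∩ Ravi ∩ Callum ∩ Vanya ∩ Oona ∩ Rosa: 09:45-10:30, 15:00-17:15.
Divya ∩ Ravi ∩ Callum ∩ Vanya ∩ Oona ∩ Rosa ∩ Wendy: 09:45-10:30, 15:00-17:15.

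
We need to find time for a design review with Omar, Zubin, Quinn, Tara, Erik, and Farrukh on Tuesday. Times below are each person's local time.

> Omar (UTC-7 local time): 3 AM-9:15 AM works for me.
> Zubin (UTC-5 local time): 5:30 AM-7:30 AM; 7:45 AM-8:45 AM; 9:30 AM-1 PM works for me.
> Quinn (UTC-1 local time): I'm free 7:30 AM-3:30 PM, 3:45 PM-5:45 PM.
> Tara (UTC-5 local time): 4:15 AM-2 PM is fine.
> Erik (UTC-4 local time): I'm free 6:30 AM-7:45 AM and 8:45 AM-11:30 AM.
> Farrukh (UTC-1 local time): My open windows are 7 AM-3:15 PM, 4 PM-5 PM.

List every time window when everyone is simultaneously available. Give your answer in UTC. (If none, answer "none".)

Omar in UTC: 10:00-16:15 (add 7h to convert from UTC-7).
Zubin in UTC: 10:30-12:30, 12:45-13:45, 14:30-18:00 (add 5h to convert from UTC-5).
Quinn in UTC: 08:30-16:30, 16:45-18:45 (add 1h to convert from UTC-1).
Tara in UTC: 09:15-19:00 (add 5h to convert from UTC-5).
Erik in UTC: 10:30-11:45, 12:45-15:30 (add 4h to convert from UTC-4).
Farrukh in UTC: 08:00-16:15, 17:00-18:00 (add 1h to convert from UTC-1).
Omar ∩ Zubin: 10:30-12:30, 12:45-13:45, 14:30-16:15.
Omar ∩ Zubin ∩ Quinn: 10:30-12:30, 12:45-13:45, 14:30-16:15.
Omar ∩ Zubin ∩ Quinn ∩ Tara: 10:30-12:30, 12:45-13:45, 14:30-16:15.
Omar ∩ Zubin ∩ Quinn ∩ Tara ∩ Erik: 10:30-11:45, 12:45-13:45, 14:30-15:30.
Omar ∩ Zubin ∩ Quinn ∩ Tara ∩ Erik ∩ Farrukh: 10:30-11:45, 12:45-13:45, 14:30-15:30.
Those are the intersection windows.

10:30-11:45, 12:45-13:45, 14:30-15:30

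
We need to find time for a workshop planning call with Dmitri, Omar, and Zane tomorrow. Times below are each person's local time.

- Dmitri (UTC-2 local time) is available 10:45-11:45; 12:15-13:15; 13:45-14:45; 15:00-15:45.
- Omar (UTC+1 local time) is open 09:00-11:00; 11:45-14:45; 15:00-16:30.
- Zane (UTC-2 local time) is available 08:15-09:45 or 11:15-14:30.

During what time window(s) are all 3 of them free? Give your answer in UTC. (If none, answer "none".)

Dmitri in UTC: 12:45-13:45, 14:15-15:15, 15:45-16:45, 17:00-17:45 (add 2h to convert from UTC-2).
Omar in UTC: 08:00-10:00, 10:45-13:45, 14:00-15:30 (subtract 1h to convert from UTC+1).
Zane in UTC: 10:15-11:45, 13:15-16:30 (add 2h to convert from UTC-2).
Dmitri ∩ Omar: 12:45-13:45, 14:15-15:15.
Dmitri ∩ Omar ∩ Zane: 13:15-13:45, 14:15-15:15.

13:15-13:45, 14:15-15:15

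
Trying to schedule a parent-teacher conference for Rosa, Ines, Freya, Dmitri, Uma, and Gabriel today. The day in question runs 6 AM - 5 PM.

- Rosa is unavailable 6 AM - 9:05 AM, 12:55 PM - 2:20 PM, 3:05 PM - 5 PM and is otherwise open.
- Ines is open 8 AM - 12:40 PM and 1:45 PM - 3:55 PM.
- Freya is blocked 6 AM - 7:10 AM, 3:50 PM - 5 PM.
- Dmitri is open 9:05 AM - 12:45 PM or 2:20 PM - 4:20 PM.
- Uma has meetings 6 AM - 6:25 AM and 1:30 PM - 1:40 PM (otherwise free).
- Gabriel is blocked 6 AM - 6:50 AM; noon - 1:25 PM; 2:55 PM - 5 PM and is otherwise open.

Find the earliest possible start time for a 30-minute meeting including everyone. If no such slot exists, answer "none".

09:05

Rosa free: 09:05-12:55, 14:20-15:05 (invert busy blocks within the working day).
Ines free: 08:00-12:40, 13:45-15:55.
Freya free: 07:10-15:50 (invert busy blocks within the working day).
Dmitri free: 09:05-12:45, 14:20-16:20.
Uma free: 06:25-13:30, 13:40-17:00 (invert busy blocks within the working day).
Gabriel free: 06:50-12:00, 13:25-14:55 (invert busy blocks within the working day).
Rosa ∩ Ines: 09:05-12:40, 14:20-15:05.
Rosa ∩ Ines ∩ Freya: 09:05-12:40, 14:20-15:05.
Rosa ∩ Ines ∩ Freya ∩ Dmitri: 09:05-12:40, 14:20-15:05.
Rosa ∩ Ines ∩ Freya ∩ Dmitri ∩ Uma: 09:05-12:40, 14:20-15:05.
Rosa ∩ Ines ∩ Freya ∩ Dmitri ∩ Uma ∩ Gabriel: 09:05-12:00, 14:20-14:55.
The first common window of at least 30 minutes is 09:05-12:00, so the earliest start is 09:05.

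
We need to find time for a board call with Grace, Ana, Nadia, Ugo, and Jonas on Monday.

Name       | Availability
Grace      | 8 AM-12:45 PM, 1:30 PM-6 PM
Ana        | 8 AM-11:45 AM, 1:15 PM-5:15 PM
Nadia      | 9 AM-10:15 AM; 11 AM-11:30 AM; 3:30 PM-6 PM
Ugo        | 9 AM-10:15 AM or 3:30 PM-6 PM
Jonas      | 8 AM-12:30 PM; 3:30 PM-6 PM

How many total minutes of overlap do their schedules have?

180

Grace ∩ Ana: 08:00-11:45, 13:30-17:15.
Grace ∩ Ana ∩ Nadia: 09:00-10:15, 11:00-11:30, 15:30-17:15.
Grace ∩ Ana ∩ Nadia ∩ Ugo: 09:00-10:15, 15:30-17:15.
Grace ∩ Ana ∩ Nadia ∩ Ugo ∩ Jonas: 09:00-10:15, 15:30-17:15.
Summing the common windows: 75 + 105 = 180 minutes.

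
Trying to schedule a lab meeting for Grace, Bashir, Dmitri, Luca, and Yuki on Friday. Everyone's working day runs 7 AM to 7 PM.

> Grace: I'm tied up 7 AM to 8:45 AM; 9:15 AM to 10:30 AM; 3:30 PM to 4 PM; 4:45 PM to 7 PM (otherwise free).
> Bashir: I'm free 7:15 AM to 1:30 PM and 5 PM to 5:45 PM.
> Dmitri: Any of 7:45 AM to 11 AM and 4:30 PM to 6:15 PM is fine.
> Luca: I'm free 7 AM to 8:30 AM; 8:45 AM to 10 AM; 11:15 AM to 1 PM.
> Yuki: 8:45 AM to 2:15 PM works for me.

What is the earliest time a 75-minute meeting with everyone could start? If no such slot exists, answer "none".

none

Grace free: 08:45-09:15, 10:30-15:30, 16:00-16:45 (invert busy blocks within the working day).
Bashir free: 07:15-13:30, 17:00-17:45.
Dmitri free: 07:45-11:00, 16:30-18:15.
Luca free: 07:00-08:30, 08:45-10:00, 11:15-13:00.
Yuki free: 08:45-14:15.
Grace ∩ Bashir: 08:45-09:15, 10:30-13:30.
Grace ∩ Bashir ∩ Dmitri: 08:45-09:15, 10:30-11:00.
Grace ∩ Bashir ∩ Dmitri ∩ Luca: 08:45-09:15.
Grace ∩ Bashir ∩ Dmitri ∩ Luca ∩ Yuki: 08:45-09:15.
No common window is at least 75 minutes long.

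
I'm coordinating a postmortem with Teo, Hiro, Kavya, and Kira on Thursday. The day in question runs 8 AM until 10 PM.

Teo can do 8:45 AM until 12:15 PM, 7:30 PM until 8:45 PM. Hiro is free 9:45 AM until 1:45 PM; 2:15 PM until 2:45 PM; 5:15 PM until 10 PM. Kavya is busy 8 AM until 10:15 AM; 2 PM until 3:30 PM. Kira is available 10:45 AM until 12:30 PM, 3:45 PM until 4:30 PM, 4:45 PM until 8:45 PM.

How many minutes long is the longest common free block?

Teo free: 08:45-12:15, 19:30-20:45.
Hiro free: 09:45-13:45, 14:15-14:45, 17:15-22:00.
Kavya free: 10:15-14:00, 15:30-22:00 (invert busy blocks within the working day).
Kira free: 10:45-12:30, 15:45-16:30, 16:45-20:45.
Teo ∩ Hiro: 09:45-12:15, 19:30-20:45.
Teo ∩ Hiro ∩ Kavya: 10:15-12:15, 19:30-20:45.
Teo ∩ Hiro ∩ Kavya ∩ Kira: 10:45-12:15, 19:30-20:45.
So the common availability across everyone is 10:45-12:15, 19:30-20:45.
The longest is 10:45-12:15 at 90 minutes.

90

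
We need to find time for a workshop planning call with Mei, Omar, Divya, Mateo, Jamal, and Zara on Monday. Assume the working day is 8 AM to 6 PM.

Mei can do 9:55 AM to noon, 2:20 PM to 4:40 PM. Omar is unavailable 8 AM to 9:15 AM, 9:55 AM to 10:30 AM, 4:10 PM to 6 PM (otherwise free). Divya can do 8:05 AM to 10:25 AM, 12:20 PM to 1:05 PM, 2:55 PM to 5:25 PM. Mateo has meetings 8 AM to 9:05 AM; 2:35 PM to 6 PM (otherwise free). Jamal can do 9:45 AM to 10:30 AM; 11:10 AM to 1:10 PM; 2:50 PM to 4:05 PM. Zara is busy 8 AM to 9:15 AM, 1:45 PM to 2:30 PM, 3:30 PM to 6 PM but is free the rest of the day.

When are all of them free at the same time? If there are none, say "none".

none

Mei free: 09:55-12:00, 14:20-16:40.
Omar free: 09:15-09:55, 10:30-16:10 (invert busy blocks within the working day).
Divya free: 08:05-10:25, 12:20-13:05, 14:55-17:25.
Mateo free: 09:05-14:35 (invert busy blocks within the working day).
Jamal free: 09:45-10:30, 11:10-13:10, 14:50-16:05.
Zara free: 09:15-13:45, 14:30-15:30 (invert busy blocks within the working day).
Mei ∩ Omar: 10:30-12:00, 14:20-16:10.
Mei ∩ Omar ∩ Divya: 14:55-16:10.
Mei ∩ Omar ∩ Divya ∩ Mateo: ∅.
Mei ∩ Omar ∩ Divya ∩ Mateo ∩ Jamal: ∅.
Mei ∩ Omar ∩ Divya ∩ Mateo ∩ Jamal ∩ Zara: ∅.
There is no time when everyone is free.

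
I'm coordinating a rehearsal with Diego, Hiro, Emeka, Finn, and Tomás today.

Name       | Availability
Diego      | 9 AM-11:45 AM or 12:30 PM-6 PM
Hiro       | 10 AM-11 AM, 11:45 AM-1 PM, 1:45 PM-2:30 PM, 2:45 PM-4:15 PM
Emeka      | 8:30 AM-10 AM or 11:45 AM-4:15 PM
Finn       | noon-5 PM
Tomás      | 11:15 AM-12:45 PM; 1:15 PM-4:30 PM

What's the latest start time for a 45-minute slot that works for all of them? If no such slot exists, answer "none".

Diego ∩ Hiro: 10:00-11:00, 12:30-13:00, 13:45-14:30, 14:45-16:15.
Diego ∩ Hiro ∩ Emeka: 12:30-13:00, 13:45-14:30, 14:45-16:15.
Diego ∩ Hiro ∩ Emeka ∩ Finn: 12:30-13:00, 13:45-14:30, 14:45-16:15.
Diego ∩ Hiro ∩ Emeka ∩ Finn ∩ Tomás: 12:30-12:45, 13:45-14:30, 14:45-16:15.
The last common window of at least 45 minutes is 14:45-16:15; a 45-minute meeting can start as late as 15:30 and still end by 16:15.

15:30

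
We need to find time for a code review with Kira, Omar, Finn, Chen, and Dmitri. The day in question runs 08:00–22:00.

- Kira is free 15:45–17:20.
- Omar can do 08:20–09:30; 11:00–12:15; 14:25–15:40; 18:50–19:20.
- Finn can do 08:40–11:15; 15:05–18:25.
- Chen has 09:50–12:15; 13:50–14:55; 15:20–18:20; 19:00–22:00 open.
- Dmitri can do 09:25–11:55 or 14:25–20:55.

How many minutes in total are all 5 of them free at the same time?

Kira ∩ Omar: ∅.
Kira ∩ Omar ∩ Finn: ∅.
Kira ∩ Omar ∩ Finn ∩ Chen: ∅.
Kira ∩ Omar ∩ Finn ∩ Chen ∩ Dmitri: ∅.
There is no time when everyone is free.
There is no common window, so the total is 0 minutes.

0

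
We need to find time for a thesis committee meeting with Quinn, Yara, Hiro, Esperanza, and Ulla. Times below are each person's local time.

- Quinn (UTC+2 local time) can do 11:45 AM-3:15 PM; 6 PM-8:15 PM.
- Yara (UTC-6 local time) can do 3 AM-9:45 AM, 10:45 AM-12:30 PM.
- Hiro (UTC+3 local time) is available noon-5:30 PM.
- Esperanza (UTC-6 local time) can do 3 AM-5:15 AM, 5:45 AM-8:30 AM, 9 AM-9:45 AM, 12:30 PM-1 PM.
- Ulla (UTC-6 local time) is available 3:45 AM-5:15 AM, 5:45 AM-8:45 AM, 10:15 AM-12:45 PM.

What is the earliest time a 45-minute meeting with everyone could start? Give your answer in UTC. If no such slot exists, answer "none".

09:45

Quinn in UTC: 09:45-13:15, 16:00-18:15 (subtract 2h to convert from UTC+2).
Yara in UTC: 09:00-15:45, 16:45-18:30 (add 6h to convert from UTC-6).
Hiro in UTC: 09:00-14:30 (subtract 3h to convert from UTC+3).
Esperanza in UTC: 09:00-11:15, 11:45-14:30, 15:00-15:45, 18:30-19:00 (add 6h to convert from UTC-6).
Ulla in UTC: 09:45-11:15, 11:45-14:45, 16:15-18:45 (add 6h to convert from UTC-6).
Quinn ∩ Yara: 09:45-13:15, 16:45-18:15.
Quinn ∩ Yara ∩ Hiro: 09:45-13:15.
Quinn ∩ Yara ∩ Hiro ∩ Esperanza: 09:45-11:15, 11:45-13:15.
Quinn ∩ Yara ∩ Hiro ∩ Esperanza ∩ Ulla: 09:45-11:15, 11:45-13:15.
Those are the intersection windows.
The first common window of at least 45 minutes is 09:45-11:15, so the earliest start is 09:45.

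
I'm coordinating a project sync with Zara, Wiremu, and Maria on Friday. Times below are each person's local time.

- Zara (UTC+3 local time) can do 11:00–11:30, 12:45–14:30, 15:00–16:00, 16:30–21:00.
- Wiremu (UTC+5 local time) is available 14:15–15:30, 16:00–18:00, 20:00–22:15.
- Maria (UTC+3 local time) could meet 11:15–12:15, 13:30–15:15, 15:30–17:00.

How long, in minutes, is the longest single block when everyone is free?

Zara in UTC: 08:00-08:30, 09:45-11:30, 12:00-13:00, 13:30-18:00 (subtract 3h to convert from UTC+3).
Wiremu in UTC: 09:15-10:30, 11:00-13:00, 15:00-17:15 (subtract 5h to convert from UTC+5).
Maria in UTC: 08:15-09:15, 10:30-12:15, 12:30-14:00 (subtract 3h to convert from UTC+3).
Zara ∩ Wiremu: 09:45-10:30, 11:00-11:30, 12:00-13:00, 15:00-17:15.
Zara ∩ Wiremu ∩ Maria: 11:00-11:30, 12:00-12:15, 12:30-13:00.
The longest is 11:00-11:30 at 30 minutes.

30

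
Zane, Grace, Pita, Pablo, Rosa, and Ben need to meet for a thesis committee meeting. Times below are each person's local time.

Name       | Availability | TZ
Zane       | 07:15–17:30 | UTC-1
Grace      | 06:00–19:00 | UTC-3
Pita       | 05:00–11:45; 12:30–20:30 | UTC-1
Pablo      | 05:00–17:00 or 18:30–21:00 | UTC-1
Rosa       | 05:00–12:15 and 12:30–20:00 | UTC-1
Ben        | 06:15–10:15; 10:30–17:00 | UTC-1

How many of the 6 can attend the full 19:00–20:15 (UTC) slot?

3

Zane in UTC: 08:15-18:30 (add 1h to convert from UTC-1).
Grace in UTC: 09:00-22:00 (add 3h to convert from UTC-3).
Pita in UTC: 06:00-12:45, 13:30-21:30 (add 1h to convert from UTC-1).
Pablo in UTC: 06:00-18:00, 19:30-22:00 (add 1h to convert from UTC-1).
Rosa in UTC: 06:00-13:15, 13:30-21:00 (add 1h to convert from UTC-1).
Ben in UTC: 07:15-11:15, 11:30-18:00 (add 1h to convert from UTC-1).
Grace, Pita, and Rosa can make the full 19:00-20:15 slot — that's 3.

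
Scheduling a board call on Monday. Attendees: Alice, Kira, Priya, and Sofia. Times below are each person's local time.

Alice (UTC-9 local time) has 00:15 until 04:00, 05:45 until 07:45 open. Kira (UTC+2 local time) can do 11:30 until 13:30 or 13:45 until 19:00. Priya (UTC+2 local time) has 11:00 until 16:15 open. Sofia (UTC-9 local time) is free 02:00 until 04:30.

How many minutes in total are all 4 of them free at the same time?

Alice in UTC: 09:15-13:00, 14:45-16:45 (add 9h to convert from UTC-9).
Kira in UTC: 09:30-11:30, 11:45-17:00 (subtract 2h to convert from UTC+2).
Priya in UTC: 09:00-14:15 (subtract 2h to convert from UTC+2).
Sofia in UTC: 11:00-13:30 (add 9h to convert from UTC-9).
Alice ∩ Kira: 09:30-11:30, 11:45-13:00, 14:45-16:45.
Alice ∩ Kira ∩ Priya: 09:30-11:30, 11:45-13:00.
Alice ∩ Kira ∩ Priya ∩ Sofia: 11:00-11:30, 11:45-13:00.
So the common availability across everyone is 11:00-11:30, 11:45-13:00.
Summing the common windows: 30 + 75 = 105 minutes.

105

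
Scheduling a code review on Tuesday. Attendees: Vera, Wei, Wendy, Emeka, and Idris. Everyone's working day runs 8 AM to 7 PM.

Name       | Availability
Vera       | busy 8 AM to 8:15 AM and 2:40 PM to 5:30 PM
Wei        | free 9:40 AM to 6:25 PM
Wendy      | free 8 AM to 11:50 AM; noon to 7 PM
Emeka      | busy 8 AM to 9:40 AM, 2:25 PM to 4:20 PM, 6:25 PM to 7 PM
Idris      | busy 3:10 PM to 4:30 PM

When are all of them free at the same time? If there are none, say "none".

Vera free: 08:15-14:40, 17:30-19:00 (invert busy blocks within the working day).
Wei free: 09:40-18:25.
Wendy free: 08:00-11:50, 12:00-19:00.
Emeka free: 09:40-14:25, 16:20-18:25 (invert busy blocks within the working day).
Idris free: 08:00-15:10, 16:30-19:00 (invert busy blocks within the working day).
Vera ∩ Wei: 09:40-14:40, 17:30-18:25.
Vera ∩ Wei ∩ Wendy: 09:40-11:50, 12:00-14:40, 17:30-18:25.
Vera ∩ Wei ∩ Wendy ∩ Emeka: 09:40-11:50, 12:00-14:25, 17:30-18:25.
Vera ∩ Wei ∩ Wendy ∩ Emeka ∩ Idris: 09:40-11:50, 12:00-14:25, 17:30-18:25.

09:40-11:50, 12:00-14:25, 17:30-18:25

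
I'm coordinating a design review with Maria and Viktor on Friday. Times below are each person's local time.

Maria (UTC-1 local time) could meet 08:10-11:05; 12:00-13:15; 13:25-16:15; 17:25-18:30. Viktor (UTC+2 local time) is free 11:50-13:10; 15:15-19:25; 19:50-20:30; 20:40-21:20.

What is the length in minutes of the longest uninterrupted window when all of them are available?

Maria in UTC: 09:10-12:05, 13:00-14:15, 14:25-17:15, 18:25-19:30 (add 1h to convert from UTC-1).
Viktor in UTC: 09:50-11:10, 13:15-17:25, 17:50-18:30, 18:40-19:20 (subtract 2h to convert from UTC+2).
Maria ∩ Viktor: 09:50-11:10, 13:15-14:15, 14:25-17:15, 18:25-18:30, 18:40-19:20.
The longest is 14:25-17:15 at 170 minutes.

170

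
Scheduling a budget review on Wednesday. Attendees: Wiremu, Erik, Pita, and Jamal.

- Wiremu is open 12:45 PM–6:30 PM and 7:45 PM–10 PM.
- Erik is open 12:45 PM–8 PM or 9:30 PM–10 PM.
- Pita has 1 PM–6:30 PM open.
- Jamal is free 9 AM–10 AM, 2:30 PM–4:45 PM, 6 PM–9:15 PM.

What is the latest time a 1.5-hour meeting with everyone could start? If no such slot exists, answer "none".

Wiremu ∩ Erik: 12:45-18:30, 19:45-20:00, 21:30-22:00.
Wiremu ∩ Erik ∩ Pita: 13:00-18:30.
Wiremu ∩ Erik ∩ Pita ∩ Jamal: 14:30-16:45, 18:00-18:30.
So the common availability across everyone is 14:30-16:45, 18:00-18:30.
The last common window of at least 90 minutes is 14:30-16:45; a 90-minute meeting can start as late as 15:15 and still end by 16:45.

15:15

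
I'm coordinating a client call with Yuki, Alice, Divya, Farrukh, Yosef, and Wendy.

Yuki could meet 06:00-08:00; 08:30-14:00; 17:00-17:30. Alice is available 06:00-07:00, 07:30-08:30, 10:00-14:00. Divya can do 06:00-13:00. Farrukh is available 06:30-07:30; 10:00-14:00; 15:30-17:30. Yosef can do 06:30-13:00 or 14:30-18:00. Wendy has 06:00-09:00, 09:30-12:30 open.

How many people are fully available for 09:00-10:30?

3

Yuki, Divya, and Yosef can make the full 09:00-10:30 slot — that's 3.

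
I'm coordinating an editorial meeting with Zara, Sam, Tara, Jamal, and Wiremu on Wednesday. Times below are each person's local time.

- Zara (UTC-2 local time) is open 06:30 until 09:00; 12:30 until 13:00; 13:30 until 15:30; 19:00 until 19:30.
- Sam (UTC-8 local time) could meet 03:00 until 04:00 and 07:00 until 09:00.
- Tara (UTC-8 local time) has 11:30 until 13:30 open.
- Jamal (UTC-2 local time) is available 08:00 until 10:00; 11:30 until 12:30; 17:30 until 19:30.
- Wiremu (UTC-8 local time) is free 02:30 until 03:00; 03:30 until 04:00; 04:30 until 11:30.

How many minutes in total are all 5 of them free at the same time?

Zara in UTC: 08:30-11:00, 14:30-15:00, 15:30-17:30, 21:00-21:30 (add 2h to convert from UTC-2).
Sam in UTC: 11:00-12:00, 15:00-17:00 (add 8h to convert from UTC-8).
Tara in UTC: 19:30-21:30 (add 8h to convert from UTC-8).
Jamal in UTC: 10:00-12:00, 13:30-14:30, 19:30-21:30 (add 2h to convert from UTC-2).
Wiremu in UTC: 10:30-11:00, 11:30-12:00, 12:30-19:30 (add 8h to convert from UTC-8).
Zara ∩ Sam: 15:30-17:00.
Zara ∩ Sam ∩ Tara: ∅.
Zara ∩ Sam ∩ Tara ∩ Jamal: ∅.
Zara ∩ Sam ∩ Tara ∩ Jamal ∩ Wiremu: ∅.
There is no time when everyone is free.
There is no common window, so the total is 0 minutes.

0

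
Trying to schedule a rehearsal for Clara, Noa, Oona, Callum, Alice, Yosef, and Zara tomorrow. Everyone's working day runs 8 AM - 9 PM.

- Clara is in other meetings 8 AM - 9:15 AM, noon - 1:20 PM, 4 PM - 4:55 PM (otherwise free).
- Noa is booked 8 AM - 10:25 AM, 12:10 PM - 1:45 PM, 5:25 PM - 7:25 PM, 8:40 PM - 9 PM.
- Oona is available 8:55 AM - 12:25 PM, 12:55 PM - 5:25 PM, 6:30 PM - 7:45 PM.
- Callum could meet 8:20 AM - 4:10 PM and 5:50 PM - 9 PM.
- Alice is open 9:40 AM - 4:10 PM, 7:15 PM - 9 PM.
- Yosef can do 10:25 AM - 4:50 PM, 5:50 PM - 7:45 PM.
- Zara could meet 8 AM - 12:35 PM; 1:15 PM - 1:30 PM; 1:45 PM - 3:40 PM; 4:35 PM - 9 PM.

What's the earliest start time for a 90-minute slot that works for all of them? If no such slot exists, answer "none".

10:25

Clara free: 09:15-12:00, 13:20-16:00, 16:55-21:00 (invert busy blocks within the working day).
Noa free: 10:25-12:10, 13:45-17:25, 19:25-20:40 (invert busy blocks within the working day).
Oona free: 08:55-12:25, 12:55-17:25, 18:30-19:45.
Callum free: 08:20-16:10, 17:50-21:00.
Alice free: 09:40-16:10, 19:15-21:00.
Yosef free: 10:25-16:50, 17:50-19:45.
Zara free: 08:00-12:35, 13:15-13:30, 13:45-15:40, 16:35-21:00.
Clara ∩ Noa: 10:25-12:00, 13:45-16:00, 16:55-17:25, 19:25-20:40.
Clara ∩ Noa ∩ Oona: 10:25-12:00, 13:45-16:00, 16:55-17:25, 19:25-19:45.
Clara ∩ Noa ∩ Oona ∩ Callum: 10:25-12:00, 13:45-16:00, 19:25-19:45.
Clara ∩ Noa ∩ Oona ∩ Callum ∩ Alice: 10:25-12:00, 13:45-16:00, 19:25-19:45.
Clara ∩ Noa ∩ Oona ∩ Callum ∩ Alice ∩ Yosef: 10:25-12:00, 13:45-16:00, 19:25-19:45.
Clara ∩ Noa ∩ Oona ∩ Callum ∩ Alice ∩ Yosef ∩ Zara: 10:25-12:00, 13:45-15:40, 19:25-19:45.
So the common availability across everyone is 10:25-12:00, 13:45-15:40, 19:25-19:45.
The first common window of at least 90 minutes is 10:25-12:00, so the earliest start is 10:25.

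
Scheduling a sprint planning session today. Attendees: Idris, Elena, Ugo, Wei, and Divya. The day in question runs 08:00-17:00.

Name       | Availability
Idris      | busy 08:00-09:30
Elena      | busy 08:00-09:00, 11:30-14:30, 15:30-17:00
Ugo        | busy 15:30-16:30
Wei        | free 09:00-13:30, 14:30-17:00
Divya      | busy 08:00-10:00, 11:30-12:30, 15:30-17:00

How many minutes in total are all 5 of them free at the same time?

Idris free: 09:30-17:00 (invert busy blocks within the working day).
Elena free: 09:00-11:30, 14:30-15:30 (invert busy blocks within the working day).
Ugo free: 08:00-15:30, 16:30-17:00 (invert busy blocks within the working day).
Wei free: 09:00-13:30, 14:30-17:00.
Divya free: 10:00-11:30, 12:30-15:30 (invert busy blocks within the working day).
Idris ∩ Elena: 09:30-11:30, 14:30-15:30.
Idris ∩ Elena ∩ Ugo: 09:30-11:30, 14:30-15:30.
Idris ∩ Elena ∩ Ugo ∩ Wei: 09:30-11:30, 14:30-15:30.
Idris ∩ Elena ∩ Ugo ∩ Wei ∩ Divya: 10:00-11:30, 14:30-15:30.
So the common availability across everyone is 10:00-11:30, 14:30-15:30.
Summing the common windows: 90 + 60 = 150 minutes.

150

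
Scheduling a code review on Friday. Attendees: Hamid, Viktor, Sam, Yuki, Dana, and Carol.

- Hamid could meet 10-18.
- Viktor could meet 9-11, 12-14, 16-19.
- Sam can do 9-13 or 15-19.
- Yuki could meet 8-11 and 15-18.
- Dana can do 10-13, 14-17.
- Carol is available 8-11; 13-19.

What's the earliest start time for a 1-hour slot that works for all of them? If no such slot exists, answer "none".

10:00

Hamid ∩ Viktor: 10:00-11:00, 12:00-14:00, 16:00-18:00.
Hamid ∩ Viktor ∩ Sam: 10:00-11:00, 12:00-13:00, 16:00-18:00.
Hamid ∩ Viktor ∩ Sam ∩ Yuki: 10:00-11:00, 16:00-18:00.
Hamid ∩ Viktor ∩ Sam ∩ Yuki ∩ Dana: 10:00-11:00, 16:00-17:00.
Hamid ∩ Viktor ∩ Sam ∩ Yuki ∩ Dana ∩ Carol: 10:00-11:00, 16:00-17:00.
So the common availability across everyone is 10:00-11:00, 16:00-17:00.
The first common window of at least 60 minutes is 10:00-11:00, so the earliest start is 10:00.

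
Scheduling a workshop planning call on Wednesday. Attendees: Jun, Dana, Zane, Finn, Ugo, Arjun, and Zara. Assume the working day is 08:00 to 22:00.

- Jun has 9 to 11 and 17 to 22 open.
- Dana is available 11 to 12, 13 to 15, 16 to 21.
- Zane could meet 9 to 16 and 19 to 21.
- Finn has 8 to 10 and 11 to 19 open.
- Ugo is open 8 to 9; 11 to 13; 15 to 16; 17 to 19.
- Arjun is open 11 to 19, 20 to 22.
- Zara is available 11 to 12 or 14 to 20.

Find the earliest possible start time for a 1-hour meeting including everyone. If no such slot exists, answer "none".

none

Jun ∩ Dana: 17:00-21:00.
Jun ∩ Dana ∩ Zane: 19:00-21:00.
Jun ∩ Dana ∩ Zane ∩ Finn: ∅.
Jun ∩ Dana ∩ Zane ∩ Finn ∩ Ugo: ∅.
Jun ∩ Dana ∩ Zane ∩ Finn ∩ Ugo ∩ Arjun: ∅.
Jun ∩ Dana ∩ Zane ∩ Finn ∩ Ugo ∩ Arjun ∩ Zara: ∅.
There is no time when everyone is free.
No common window is at least 60 minutes long.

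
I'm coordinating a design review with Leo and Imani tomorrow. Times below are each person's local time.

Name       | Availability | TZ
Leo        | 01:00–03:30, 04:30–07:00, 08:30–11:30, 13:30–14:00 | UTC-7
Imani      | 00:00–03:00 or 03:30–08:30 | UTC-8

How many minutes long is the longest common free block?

Leo in UTC: 08:00-10:30, 11:30-14:00, 15:30-18:30, 20:30-21:00 (add 7h to convert from UTC-7).
Imani in UTC: 08:00-11:00, 11:30-16:30 (add 8h to convert from UTC-8).
Leo ∩ Imani: 08:00-10:30, 11:30-14:00, 15:30-16:30.
The longest is 08:00-10:30 at 150 minutes.

150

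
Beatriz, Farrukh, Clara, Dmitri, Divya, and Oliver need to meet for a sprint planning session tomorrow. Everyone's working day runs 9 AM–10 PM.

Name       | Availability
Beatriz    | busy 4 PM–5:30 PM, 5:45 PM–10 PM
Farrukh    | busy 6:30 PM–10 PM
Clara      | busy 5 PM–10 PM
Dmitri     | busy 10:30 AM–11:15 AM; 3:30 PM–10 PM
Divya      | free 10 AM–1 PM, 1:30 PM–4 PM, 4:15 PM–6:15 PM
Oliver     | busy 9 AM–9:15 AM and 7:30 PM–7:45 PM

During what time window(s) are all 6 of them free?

Beatriz free: 09:00-16:00, 17:30-17:45 (invert busy blocks within the working day).
Farrukh free: 09:00-18:30 (invert busy blocks within the working day).
Clara free: 09:00-17:00 (invert busy blocks within the working day).
Dmitri free: 09:00-10:30, 11:15-15:30 (invert busy blocks within the working day).
Divya free: 10:00-13:00, 13:30-16:00, 16:15-18:15.
Oliver free: 09:15-19:30, 19:45-22:00 (invert busy blocks within the working day).
Beatriz ∩ Farrukh: 09:00-16:00, 17:30-17:45.
Beatriz ∩ Farrukh ∩ Clara: 09:00-16:00.
Beatriz ∩ Farrukh ∩ Clara ∩ Dmitri: 09:00-10:30, 11:15-15:30.
Beatriz ∩ Farrukh ∩ Clara ∩ Dmitri ∩ Divya: 10:00-10:30, 11:15-13:00, 13:30-15:30.
Beatriz ∩ Farrukh ∩ Clara ∩ Dmitri ∩ Divya ∩ Oliver: 10:00-10:30, 11:15-13:00, 13:30-15:30.
Those are the intersection windows.

10:00-10:30, 11:15-13:00, 13:30-15:30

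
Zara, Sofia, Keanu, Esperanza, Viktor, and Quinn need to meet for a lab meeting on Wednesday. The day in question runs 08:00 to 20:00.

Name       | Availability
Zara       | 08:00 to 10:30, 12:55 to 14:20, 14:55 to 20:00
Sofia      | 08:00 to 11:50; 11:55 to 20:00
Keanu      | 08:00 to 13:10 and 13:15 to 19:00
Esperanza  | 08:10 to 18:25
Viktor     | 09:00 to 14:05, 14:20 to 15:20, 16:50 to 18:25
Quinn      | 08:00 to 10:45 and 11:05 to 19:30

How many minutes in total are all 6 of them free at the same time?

275

Zara ∩ Sofia: 08:00-10:30, 12:55-14:20, 14:55-20:00.
Zara ∩ Sofia ∩ Keanu: 08:00-10:30, 12:55-13:10, 13:15-14:20, 14:55-19:00.
Zara ∩ Sofia ∩ Keanu ∩ Esperanza: 08:10-10:30, 12:55-13:10, 13:15-14:20, 14:55-18:25.
Zara ∩ Sofia ∩ Keanu ∩ Esperanza ∩ Viktor: 09:00-10:30, 12:55-13:10, 13:15-14:05, 14:55-15:20, 16:50-18:25.
Zara ∩ Sofia ∩ Keanu ∩ Esperanza ∩ Viktor ∩ Quinn: 09:00-10:30, 12:55-13:10, 13:15-14:05, 14:55-15:20, 16:50-18:25.
Summing the common windows: 90 + 15 + 50 + 25 + 95 = 275 minutes.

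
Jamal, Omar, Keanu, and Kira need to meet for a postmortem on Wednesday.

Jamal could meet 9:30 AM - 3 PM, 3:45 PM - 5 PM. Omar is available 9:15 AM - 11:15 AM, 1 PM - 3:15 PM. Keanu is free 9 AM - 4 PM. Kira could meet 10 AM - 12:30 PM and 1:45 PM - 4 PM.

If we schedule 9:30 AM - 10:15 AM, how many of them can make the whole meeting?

3

Jamal, Omar, and Keanu can make the full 09:30-10:15 slot — that's 3.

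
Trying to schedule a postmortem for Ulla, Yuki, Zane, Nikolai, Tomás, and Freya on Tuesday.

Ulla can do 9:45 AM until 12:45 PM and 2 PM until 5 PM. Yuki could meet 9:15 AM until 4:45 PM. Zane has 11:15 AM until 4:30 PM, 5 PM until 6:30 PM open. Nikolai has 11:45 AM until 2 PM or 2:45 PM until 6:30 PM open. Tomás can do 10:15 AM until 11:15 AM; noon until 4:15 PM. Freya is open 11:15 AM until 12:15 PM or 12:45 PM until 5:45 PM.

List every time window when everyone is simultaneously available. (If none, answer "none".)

Ulla ∩ Yuki: 09:45-12:45, 14:00-16:45.
Ulla ∩ Yuki ∩ Zane: 11:15-12:45, 14:00-16:30.
Ulla ∩ Yuki ∩ Zane ∩ Nikolai: 11:45-12:45, 14:45-16:30.
Ulla ∩ Yuki ∩ Zane ∩ Nikolai ∩ Tomás: 12:00-12:45, 14:45-16:15.
Ulla ∩ Yuki ∩ Zane ∩ Nikolai ∩ Tomás ∩ Freya: 12:00-12:15, 14:45-16:15.

12:00-12:15, 14:45-16:15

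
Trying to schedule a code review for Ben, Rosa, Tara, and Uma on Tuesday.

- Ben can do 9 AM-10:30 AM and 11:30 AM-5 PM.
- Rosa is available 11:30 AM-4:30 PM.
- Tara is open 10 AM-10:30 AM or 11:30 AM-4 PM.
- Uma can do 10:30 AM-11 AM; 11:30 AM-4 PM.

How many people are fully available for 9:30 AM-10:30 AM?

1

Ben can make the full 09:30-10:30 slot — that's 1.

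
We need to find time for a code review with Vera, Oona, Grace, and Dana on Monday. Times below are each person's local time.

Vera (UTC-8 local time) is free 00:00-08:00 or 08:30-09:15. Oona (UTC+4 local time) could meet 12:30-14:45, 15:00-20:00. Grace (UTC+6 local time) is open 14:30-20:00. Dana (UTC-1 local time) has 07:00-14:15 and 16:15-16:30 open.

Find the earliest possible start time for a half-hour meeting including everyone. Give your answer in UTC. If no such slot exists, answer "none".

Vera in UTC: 08:00-16:00, 16:30-17:15 (add 8h to convert from UTC-8).
Oona in UTC: 08:30-10:45, 11:00-16:00 (subtract 4h to convert from UTC+4).
Grace in UTC: 08:30-14:00 (subtract 6h to convert from UTC+6).
Dana in UTC: 08:00-15:15, 17:15-17:30 (add 1h to convert from UTC-1).
Vera ∩ Oona: 08:30-10:45, 11:00-16:00.
Vera ∩ Oona ∩ Grace: 08:30-10:45, 11:00-14:00.
Vera ∩ Oona ∩ Grace ∩ Dana: 08:30-10:45, 11:00-14:00.
The first common window of at least 30 minutes is 08:30-10:45, so the earliest start is 08:30.

08:30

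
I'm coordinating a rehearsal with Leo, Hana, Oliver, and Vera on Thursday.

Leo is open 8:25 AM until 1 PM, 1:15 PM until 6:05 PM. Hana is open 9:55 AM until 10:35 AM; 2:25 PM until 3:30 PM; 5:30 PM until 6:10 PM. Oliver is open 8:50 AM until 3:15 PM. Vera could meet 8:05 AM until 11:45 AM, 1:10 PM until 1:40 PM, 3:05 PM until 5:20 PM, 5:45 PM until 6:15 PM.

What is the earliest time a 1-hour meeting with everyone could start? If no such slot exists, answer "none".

none

Leo ∩ Hana: 09:55-10:35, 14:25-15:30, 17:30-18:05.
Leo ∩ Hana ∩ Oliver: 09:55-10:35, 14:25-15:15.
Leo ∩ Hana ∩ Oliver ∩ Vera: 09:55-10:35, 15:05-15:15.
No common window is at least 60 minutes long.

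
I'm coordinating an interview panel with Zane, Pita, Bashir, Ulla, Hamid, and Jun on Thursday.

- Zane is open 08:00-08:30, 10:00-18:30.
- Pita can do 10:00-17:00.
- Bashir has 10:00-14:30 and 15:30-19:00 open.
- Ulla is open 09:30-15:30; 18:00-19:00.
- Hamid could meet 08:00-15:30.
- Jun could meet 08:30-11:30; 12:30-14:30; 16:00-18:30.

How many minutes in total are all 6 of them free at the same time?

210

Zane ∩ Pita: 10:00-17:00.
Zane ∩ Pita ∩ Bashir: 10:00-14:30, 15:30-17:00.
Zane ∩ Pita ∩ Bashir ∩ Ulla: 10:00-14:30.
Zane ∩ Pita ∩ Bashir ∩ Ulla ∩ Hamid: 10:00-14:30.
Zane ∩ Pita ∩ Bashir ∩ Ulla ∩ Hamid ∩ Jun: 10:00-11:30, 12:30-14:30.
Summing the common windows: 90 + 120 = 210 minutes.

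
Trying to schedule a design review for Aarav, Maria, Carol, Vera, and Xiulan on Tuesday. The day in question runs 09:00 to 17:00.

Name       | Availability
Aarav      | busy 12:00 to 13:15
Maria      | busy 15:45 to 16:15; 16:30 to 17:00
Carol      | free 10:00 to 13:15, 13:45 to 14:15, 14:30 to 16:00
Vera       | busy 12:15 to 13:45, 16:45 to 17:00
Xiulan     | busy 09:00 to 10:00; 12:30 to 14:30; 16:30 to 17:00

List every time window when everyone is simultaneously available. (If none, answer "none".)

Aarav free: 09:00-12:00, 13:15-17:00 (invert busy blocks within the working day).
Maria free: 09:00-15:45, 16:15-16:30 (invert busy blocks within the working day).
Carol free: 10:00-13:15, 13:45-14:15, 14:30-16:00.
Vera free: 09:00-12:15, 13:45-16:45 (invert busy blocks within the working day).
Xiulan free: 10:00-12:30, 14:30-16:30 (invert busy blocks within the working day).
Aarav ∩ Maria: 09:00-12:00, 13:15-15:45, 16:15-16:30.
Aarav ∩ Maria ∩ Carol: 10:00-12:00, 13:45-14:15, 14:30-15:45.
Aarav ∩ Maria ∩ Carol ∩ Vera: 10:00-12:00, 13:45-14:15, 14:30-15:45.
Aarav ∩ Maria ∩ Carol ∩ Vera ∩ Xiulan: 10:00-12:00, 14:30-15:45.
So the common availability across everyone is 10:00-12:00, 14:30-15:45.

10:00-12:00, 14:30-15:45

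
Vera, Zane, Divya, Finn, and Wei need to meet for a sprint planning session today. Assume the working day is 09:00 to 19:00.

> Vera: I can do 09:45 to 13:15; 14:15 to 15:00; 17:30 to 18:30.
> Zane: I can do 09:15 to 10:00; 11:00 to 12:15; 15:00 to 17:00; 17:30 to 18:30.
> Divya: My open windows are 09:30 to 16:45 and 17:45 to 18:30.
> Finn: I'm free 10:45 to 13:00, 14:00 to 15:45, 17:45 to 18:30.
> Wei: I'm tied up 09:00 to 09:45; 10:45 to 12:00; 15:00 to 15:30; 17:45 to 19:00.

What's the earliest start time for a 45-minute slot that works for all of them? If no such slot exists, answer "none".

Vera free: 09:45-13:15, 14:15-15:00, 17:30-18:30.
Zane free: 09:15-10:00, 11:00-12:15, 15:00-17:00, 17:30-18:30.
Divya free: 09:30-16:45, 17:45-18:30.
Finn free: 10:45-13:00, 14:00-15:45, 17:45-18:30.
Wei free: 09:45-10:45, 12:00-15:00, 15:30-17:45 (invert busy blocks within the working day).
Vera ∩ Zane: 09:45-10:00, 11:00-12:15, 17:30-18:30.
Vera ∩ Zane ∩ Divya: 09:45-10:00, 11:00-12:15, 17:45-18:30.
Vera ∩ Zane ∩ Divya ∩ Finn: 11:00-12:15, 17:45-18:30.
Vera ∩ Zane ∩ Divya ∩ Finn ∩ Wei: 12:00-12:15.
No common window is at least 45 minutes long.

none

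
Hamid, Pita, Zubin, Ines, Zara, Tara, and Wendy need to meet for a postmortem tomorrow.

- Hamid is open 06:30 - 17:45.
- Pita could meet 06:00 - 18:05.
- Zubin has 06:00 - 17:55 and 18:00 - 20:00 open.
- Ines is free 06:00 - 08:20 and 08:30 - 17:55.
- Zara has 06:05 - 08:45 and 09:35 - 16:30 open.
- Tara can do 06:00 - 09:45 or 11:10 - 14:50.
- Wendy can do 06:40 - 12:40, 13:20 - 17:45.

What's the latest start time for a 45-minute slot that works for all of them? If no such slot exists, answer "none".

Hamid ∩ Pita: 06:30-17:45.
Hamid ∩ Pita ∩ Zubin: 06:30-17:45.
Hamid ∩ Pita ∩ Zubin ∩ Ines: 06:30-08:20, 08:30-17:45.
Hamid ∩ Pita ∩ Zubin ∩ Ines ∩ Zara: 06:30-08:20, 08:30-08:45, 09:35-16:30.
Hamid ∩ Pita ∩ Zubin ∩ Ines ∩ Zara ∩ Tara: 06:30-08:20, 08:30-08:45, 09:35-09:45, 11:10-14:50.
Hamid ∩ Pita ∩ Zubin ∩ Ines ∩ Zara ∩ Tara ∩ Wendy: 06:40-08:20, 08:30-08:45, 09:35-09:45, 11:10-12:40, 13:20-14:50.
The last common window of at least 45 minutes is 13:20-14:50; a 45-minute meeting can start as late as 14:05 and still end by 14:50.

14:05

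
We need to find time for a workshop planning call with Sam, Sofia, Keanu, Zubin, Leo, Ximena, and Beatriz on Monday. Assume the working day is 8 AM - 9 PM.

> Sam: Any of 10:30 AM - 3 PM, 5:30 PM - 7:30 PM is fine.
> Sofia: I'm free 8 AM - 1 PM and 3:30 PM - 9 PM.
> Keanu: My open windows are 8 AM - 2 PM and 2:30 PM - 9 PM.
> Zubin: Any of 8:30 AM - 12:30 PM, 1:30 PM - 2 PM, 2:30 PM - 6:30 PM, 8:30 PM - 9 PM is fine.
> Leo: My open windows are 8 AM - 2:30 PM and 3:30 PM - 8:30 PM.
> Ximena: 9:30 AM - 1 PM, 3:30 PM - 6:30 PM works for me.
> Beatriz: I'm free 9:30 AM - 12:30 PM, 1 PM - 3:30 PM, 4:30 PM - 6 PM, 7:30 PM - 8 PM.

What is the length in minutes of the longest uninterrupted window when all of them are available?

Sam ∩ Sofia: 10:30-13:00, 17:30-19:30.
Sam ∩ Sofia ∩ Keanu: 10:30-13:00, 17:30-19:30.
Sam ∩ Sofia ∩ Keanu ∩ Zubin: 10:30-12:30, 17:30-18:30.
Sam ∩ Sofia ∩ Keanu ∩ Zubin ∩ Leo: 10:30-12:30, 17:30-18:30.
Sam ∩ Sofia ∩ Keanu ∩ Zubin ∩ Leo ∩ Ximena: 10:30-12:30, 17:30-18:30.
Sam ∩ Sofia ∩ Keanu ∩ Zubin ∩ Leo ∩ Ximena ∩ Beatriz: 10:30-12:30, 17:30-18:00.
The longest is 10:30-12:30 at 120 minutes.

120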